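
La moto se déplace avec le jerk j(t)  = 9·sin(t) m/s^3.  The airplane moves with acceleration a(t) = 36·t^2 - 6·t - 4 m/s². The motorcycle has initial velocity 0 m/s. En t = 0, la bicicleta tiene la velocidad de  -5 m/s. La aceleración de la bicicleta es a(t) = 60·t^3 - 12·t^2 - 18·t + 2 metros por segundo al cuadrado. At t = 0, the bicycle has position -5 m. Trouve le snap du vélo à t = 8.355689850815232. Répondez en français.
Pour résoudre ceci, nous devons prendre 2 dérivées de notre équation de l'accélération a(t) = 60·t^3 - 12·t^2 - 18·t + 2. En dérivant l'accélération, nous obtenons le jerk: j(t) = 180·t^2 - 24·t - 18. En dérivant le jerk, nous obtenons le snap: s(t) = 360·t - 24. En utilisant s(t) = 360·t - 24 et en substituant t = 8.355689850815232, nous trouvons s = 2984.04834629348.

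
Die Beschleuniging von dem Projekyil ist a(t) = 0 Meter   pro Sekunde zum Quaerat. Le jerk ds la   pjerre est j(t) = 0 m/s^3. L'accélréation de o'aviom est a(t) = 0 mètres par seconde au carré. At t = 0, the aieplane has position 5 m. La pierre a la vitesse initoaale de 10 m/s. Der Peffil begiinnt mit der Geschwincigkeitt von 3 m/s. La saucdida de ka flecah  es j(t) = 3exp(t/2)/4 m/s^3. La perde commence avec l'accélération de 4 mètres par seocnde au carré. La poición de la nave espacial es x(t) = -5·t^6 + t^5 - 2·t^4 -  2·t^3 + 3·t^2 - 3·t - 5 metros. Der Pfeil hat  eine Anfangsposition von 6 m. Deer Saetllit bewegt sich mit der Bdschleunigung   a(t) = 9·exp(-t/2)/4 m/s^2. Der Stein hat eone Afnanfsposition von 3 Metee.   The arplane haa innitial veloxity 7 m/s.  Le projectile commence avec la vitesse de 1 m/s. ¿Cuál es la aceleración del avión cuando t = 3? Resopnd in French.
En utilisant a(t) = 0 et en substituant t = 3, nous trouvons a = 0.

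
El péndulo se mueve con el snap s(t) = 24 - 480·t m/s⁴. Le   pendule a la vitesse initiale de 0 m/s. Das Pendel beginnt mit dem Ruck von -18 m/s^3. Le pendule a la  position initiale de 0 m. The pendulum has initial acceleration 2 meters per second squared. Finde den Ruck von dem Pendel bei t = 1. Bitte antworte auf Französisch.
En partant du snap s(t) = 24 - 480·t, nous prenons 1 intégrale. L'intégrale du snap, avec j(0) = -18, donne le jerk: j(t) = -240·t^2 + 24·t - 18. Nous avons le jerk j(t) = -240·t^2 + 24·t - 18. En substituant t = 1: j(1) = -234.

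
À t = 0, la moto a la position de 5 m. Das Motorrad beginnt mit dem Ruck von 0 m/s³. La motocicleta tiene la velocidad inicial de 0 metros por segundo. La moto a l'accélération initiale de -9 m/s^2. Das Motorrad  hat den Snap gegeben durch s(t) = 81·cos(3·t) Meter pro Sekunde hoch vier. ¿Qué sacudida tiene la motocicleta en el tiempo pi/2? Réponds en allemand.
Wir müssen die Stammfunktion unserer Gleichung für den Snap s(t) = 81·cos(3·t) 1-mal finden. Das Integral von dem Snap ist der Ruck. Mit j(0) = 0 erhalten wir j(t) = 27·sin(3·t). Mit j(t) = 27·sin(3·t) und Einsetzen von t = pi/2, finden wir j = -27.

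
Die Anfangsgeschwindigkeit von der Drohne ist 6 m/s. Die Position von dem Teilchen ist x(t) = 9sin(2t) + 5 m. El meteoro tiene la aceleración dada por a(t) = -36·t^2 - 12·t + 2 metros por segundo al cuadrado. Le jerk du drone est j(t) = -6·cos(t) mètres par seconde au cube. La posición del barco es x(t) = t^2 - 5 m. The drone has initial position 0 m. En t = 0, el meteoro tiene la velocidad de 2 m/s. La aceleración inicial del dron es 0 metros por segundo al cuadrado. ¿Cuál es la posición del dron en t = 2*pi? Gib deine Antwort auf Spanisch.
Debemos encontrar la integral de nuestra ecuación de la sacudida j(t) = -6·cos(t) 3 veces. Integrando la sacudida y usando la condición inicial a(0) = 0, obtenemos a(t) = -6·sin(t). La antiderivada de la aceleración, con v(0) = 6, da la velocidad: v(t) = 6·cos(t). Integrando la velocidad y usando la condición inicial x(0) = 0, obtenemos x(t) = 6·sin(t). Usando x(t) = 6·sin(t) y sustituyendo t = 2*pi, encontramos x = 0.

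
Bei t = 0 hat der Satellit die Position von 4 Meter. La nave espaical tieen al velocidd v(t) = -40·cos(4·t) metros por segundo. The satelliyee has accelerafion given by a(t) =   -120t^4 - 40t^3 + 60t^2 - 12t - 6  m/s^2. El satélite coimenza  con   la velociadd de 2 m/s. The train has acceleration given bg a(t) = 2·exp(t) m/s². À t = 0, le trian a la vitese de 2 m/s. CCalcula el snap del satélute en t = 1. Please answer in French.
En partant de l'accélération a(t) = -120·t^4 - 40·t^3 + 60·t^2 - 12·t - 6, nous prenons 2 dérivées. La dérivée de l'accélération donne le jerk: j(t) = -480·t^3 - 120·t^2 + 120·t - 12. En prenant d/dt de j(t), nous trouvons s(t) = -1440·t^2 - 240·t + 120. De l'équation du snap s(t) = -1440·t^2 - 240·t + 120, nous substituons t = 1 pour obtenir s = -1560.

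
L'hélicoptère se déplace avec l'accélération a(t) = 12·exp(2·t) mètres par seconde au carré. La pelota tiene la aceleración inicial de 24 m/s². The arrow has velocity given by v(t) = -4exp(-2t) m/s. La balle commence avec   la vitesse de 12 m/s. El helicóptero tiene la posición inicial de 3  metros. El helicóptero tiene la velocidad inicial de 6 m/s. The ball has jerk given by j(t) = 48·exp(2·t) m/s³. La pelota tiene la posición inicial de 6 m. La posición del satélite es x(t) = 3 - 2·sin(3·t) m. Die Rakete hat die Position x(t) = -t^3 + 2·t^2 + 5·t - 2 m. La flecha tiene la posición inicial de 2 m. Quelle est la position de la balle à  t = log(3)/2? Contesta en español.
Partiendo de la sacudida j(t) = 48·exp(2·t), tomamos 3 integrales. La antiderivada de la sacudida es la aceleración. Usando a(0) = 24, obtenemos a(t) = 24·exp(2·t). La antiderivada de la aceleración, con v(0) = 12, da la velocidad: v(t) = 12·exp(2·t). La antiderivada de la velocidad, con x(0) = 6, da la posición: x(t) = 6·exp(2·t). De la ecuación de la posición x(t) = 6·exp(2·t), sustituimos t = log(3)/2 para obtener x = 18.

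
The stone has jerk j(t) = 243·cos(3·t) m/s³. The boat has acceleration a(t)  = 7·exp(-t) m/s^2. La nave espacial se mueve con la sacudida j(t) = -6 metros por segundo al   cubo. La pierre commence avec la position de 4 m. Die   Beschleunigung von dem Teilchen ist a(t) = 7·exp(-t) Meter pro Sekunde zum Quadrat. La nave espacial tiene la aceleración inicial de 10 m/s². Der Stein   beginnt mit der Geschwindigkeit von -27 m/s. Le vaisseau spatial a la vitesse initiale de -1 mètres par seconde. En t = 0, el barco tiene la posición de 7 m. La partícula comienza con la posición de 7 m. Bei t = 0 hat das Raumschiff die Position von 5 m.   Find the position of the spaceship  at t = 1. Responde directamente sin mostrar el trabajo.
x(1) = 8.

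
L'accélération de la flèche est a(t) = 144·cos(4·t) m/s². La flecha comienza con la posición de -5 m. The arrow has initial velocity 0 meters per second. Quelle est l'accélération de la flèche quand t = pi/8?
De l'équation de l'accélération a(t) = 144·cos(4·t), nous substituons t = pi/8 pour obtenir a = 0.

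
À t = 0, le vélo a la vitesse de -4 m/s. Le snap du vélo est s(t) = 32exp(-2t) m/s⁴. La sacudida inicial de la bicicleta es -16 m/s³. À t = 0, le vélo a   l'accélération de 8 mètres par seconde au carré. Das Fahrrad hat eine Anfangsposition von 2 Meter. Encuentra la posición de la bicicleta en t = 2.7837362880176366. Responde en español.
Partiendo del snap s(t) = 32·exp(-2·t), tomamos 4 antiderivadas. La antiderivada del snap, con j(0) = -16, da la sacudida: j(t) = -16·exp(-2·t). Integrando la sacudida y usando la condición inicial a(0) = 8, obtenemos a(t) = 8·exp(-2·t). Tomando ∫a(t)dt y aplicando v(0) = -4, encontramos v(t) = -4·exp(-2·t). Integrando la velocidad y usando la condición inicial x(0) = 2, obtenemos x(t) = 2·exp(-2·t). De la ecuación de la posición x(t) = 2·exp(-2·t), sustituimos t = 2.7837362880176366 para obtener x = 0.00764024662568938.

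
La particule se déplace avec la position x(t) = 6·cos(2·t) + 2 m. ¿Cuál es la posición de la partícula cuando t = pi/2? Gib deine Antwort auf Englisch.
Using x(t) = 6·cos(2·t) + 2 and substituting t = pi/2, we find x = -4.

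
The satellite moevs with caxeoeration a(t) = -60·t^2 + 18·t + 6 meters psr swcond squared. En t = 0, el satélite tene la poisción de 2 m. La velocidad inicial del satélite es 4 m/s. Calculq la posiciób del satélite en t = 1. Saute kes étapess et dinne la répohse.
La posición en t = 1 es x = 7.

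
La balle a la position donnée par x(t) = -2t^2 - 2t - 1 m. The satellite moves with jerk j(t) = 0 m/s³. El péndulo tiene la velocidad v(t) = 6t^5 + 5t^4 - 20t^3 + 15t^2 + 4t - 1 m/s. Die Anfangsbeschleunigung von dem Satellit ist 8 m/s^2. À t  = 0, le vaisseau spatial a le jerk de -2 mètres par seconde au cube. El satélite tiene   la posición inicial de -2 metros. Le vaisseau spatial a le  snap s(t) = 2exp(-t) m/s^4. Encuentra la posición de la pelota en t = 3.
Tenemos la posición x(t) = -2·t^2 - 2·t - 1. Sustituyendo t = 3: x(3) = -25.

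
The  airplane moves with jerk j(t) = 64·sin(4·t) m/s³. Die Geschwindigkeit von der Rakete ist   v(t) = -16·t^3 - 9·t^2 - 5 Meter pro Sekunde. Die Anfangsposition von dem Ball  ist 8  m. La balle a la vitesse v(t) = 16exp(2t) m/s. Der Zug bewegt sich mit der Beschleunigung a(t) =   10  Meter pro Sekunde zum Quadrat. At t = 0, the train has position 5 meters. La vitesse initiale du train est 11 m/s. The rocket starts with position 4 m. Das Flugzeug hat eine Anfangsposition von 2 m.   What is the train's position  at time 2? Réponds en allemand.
Wir müssen die Stammfunktion unserer Gleichung für die Beschleunigung a(t) = 10 2-mal finden. Das Integral von der Beschleunigung, mit v(0) = 11, ergibt die Geschwindigkeit: v(t) = 10·t + 11. Mit ∫v(t)dt und Anwendung von x(0) = 5, finden wir x(t) = 5·t^2 + 11·t + 5. Aus der Gleichung für die Position x(t) = 5·t^2 + 11·t + 5, setzen wir t = 2 ein und erhalten x = 47.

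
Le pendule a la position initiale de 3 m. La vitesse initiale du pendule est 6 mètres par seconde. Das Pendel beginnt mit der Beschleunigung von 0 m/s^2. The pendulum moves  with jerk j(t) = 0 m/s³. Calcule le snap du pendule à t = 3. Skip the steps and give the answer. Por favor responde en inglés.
At t = 3, s = 0.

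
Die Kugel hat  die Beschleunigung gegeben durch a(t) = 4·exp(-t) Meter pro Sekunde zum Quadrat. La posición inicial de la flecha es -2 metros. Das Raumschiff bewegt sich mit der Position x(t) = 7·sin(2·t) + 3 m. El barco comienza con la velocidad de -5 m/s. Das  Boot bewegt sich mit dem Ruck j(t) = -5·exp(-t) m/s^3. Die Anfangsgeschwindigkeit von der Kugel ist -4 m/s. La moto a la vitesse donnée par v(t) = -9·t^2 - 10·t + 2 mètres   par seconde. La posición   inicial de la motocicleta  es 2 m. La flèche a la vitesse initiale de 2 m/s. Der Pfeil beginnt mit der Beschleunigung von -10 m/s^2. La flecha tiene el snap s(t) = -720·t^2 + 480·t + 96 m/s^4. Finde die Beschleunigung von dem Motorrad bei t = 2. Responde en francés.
En partant de la vitesse v(t) = -9·t^2 - 10·t + 2, nous prenons 1 dérivée. En dérivant la vitesse, nous obtenons l'accélération: a(t) = -18·t - 10. De l'équation de l'accélération a(t) = -18·t - 10, nous substituons t = 2 pour obtenir a = -46.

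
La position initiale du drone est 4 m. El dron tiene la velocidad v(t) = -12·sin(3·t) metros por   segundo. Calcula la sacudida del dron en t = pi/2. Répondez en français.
En partant de la vitesse v(t) = -12·sin(3·t), nous prenons 2 dérivées. La dérivée de la vitesse donne l'accélération: a(t) = -36·cos(3·t). En dérivant l'accélération, nous obtenons le jerk: j(t) = 108·sin(3·t). Nous avons le jerk j(t) = 108·sin(3·t). En substituant t = pi/2: j(pi/2) = -108.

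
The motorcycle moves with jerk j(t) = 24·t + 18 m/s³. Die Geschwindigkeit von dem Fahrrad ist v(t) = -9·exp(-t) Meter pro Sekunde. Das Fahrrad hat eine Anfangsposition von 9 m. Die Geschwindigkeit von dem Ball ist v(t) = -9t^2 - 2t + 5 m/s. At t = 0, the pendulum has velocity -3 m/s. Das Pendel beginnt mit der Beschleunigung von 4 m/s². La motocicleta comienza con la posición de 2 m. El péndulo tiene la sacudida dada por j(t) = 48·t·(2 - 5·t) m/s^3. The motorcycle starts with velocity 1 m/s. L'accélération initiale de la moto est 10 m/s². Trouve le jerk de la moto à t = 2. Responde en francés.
Nous avons le jerk j(t) = 24·t + 18. En substituant t = 2: j(2) = 66.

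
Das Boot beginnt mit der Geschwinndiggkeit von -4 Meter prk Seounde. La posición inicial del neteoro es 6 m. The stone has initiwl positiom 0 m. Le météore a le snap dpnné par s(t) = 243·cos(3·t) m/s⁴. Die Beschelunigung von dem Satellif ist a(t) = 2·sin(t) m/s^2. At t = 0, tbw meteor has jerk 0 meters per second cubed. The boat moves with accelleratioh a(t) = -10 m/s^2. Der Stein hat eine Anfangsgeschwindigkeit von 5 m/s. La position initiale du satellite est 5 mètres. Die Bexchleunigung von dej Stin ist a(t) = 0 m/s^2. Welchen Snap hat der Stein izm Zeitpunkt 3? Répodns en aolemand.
Wir müssen unsere Gleichung für die Beschleunigung a(t) = 0 2-mal ableiten. Mit d/dt von a(t) finden wir j(t) = 0. Durch Ableiten von dem Ruck erhalten wir den Snap: s(t) = 0. Mit s(t) = 0 und Einsetzen von t = 3, finden wir s = 0.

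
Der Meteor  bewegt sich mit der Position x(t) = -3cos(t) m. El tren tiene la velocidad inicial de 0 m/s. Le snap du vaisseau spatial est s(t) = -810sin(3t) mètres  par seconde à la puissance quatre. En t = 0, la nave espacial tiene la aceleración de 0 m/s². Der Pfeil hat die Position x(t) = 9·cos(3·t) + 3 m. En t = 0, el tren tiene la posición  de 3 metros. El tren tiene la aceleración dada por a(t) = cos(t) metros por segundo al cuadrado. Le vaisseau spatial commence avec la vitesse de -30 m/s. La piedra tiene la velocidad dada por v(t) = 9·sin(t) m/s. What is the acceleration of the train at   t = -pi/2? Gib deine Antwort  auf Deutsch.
Mit a(t) = cos(t) und Einsetzen von t = -pi/2, finden wir a = 0.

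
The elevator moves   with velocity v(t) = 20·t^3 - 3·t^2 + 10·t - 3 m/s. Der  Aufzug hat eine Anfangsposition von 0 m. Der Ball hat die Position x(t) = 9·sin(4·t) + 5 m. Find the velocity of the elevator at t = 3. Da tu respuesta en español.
De la ecuación de la velocidad v(t) = 20·t^3 - 3·t^2 + 10·t - 3, sustituimos t = 3 para obtener v = 540.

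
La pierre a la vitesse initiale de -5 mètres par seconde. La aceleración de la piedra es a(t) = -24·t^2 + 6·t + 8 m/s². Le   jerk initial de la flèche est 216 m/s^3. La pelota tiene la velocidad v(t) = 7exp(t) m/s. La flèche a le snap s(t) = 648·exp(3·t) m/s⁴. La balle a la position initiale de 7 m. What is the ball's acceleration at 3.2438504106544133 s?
To solve this, we need to take 1 derivative of our velocity equation v(t) = 7·exp(t). The derivative of velocity gives acceleration: a(t) = 7·exp(t). From the given acceleration equation a(t) = 7·exp(t), we substitute t = 3.2438504106544133 to get a = 179.425586073627.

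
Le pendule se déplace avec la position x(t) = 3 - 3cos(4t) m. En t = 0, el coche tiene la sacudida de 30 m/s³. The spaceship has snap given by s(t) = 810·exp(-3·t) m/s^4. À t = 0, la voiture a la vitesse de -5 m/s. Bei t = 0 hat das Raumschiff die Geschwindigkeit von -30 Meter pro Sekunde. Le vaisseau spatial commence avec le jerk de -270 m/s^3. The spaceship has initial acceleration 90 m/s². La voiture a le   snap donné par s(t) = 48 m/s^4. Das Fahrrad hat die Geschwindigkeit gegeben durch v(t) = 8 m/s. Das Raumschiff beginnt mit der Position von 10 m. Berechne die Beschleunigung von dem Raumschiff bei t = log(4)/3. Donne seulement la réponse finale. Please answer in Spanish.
La respuesta es 45/2.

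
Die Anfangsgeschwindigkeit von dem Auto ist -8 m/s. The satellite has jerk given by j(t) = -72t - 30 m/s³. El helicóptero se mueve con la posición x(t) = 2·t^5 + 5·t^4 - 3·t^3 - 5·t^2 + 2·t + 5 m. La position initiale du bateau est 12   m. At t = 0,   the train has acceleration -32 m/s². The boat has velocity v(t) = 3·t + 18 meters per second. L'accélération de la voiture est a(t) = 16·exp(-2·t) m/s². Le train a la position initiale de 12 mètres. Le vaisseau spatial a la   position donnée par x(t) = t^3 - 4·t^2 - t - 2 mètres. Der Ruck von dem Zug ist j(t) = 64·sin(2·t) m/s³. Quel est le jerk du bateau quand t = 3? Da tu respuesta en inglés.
To solve this, we need to take 2 derivatives of our velocity equation v(t) = 3·t + 18. Differentiating velocity, we get acceleration: a(t) = 3. The derivative of acceleration gives jerk: j(t) = 0. Using j(t) = 0 and substituting t = 3, we find j = 0.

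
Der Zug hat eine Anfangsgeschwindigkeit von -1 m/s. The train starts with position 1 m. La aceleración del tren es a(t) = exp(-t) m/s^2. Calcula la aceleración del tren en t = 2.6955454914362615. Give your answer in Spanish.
De la ecuación de la aceleración a(t) = exp(-t), sustituimos t = 2.6955454914362615 para obtener a = 0.0675055480305412.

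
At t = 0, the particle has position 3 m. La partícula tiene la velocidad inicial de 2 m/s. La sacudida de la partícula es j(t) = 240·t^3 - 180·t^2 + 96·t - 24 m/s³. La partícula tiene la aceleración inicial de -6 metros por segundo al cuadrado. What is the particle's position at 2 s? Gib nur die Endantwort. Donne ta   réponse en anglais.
At t = 2, x = 59.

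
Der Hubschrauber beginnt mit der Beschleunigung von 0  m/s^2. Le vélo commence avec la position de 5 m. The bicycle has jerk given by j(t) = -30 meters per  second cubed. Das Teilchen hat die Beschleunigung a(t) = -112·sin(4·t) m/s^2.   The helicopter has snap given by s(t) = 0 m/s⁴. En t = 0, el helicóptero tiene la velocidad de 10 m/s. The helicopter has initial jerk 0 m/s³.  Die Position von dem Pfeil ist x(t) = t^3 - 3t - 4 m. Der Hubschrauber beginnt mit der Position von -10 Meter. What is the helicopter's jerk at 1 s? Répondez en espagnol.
Partiendo del snap s(t) = 0, tomamos 1 antiderivada. Integrando el snap y usando la condición inicial j(0) = 0, obtenemos j(t) = 0. Tenemos la sacudida j(t) = 0. Sustituyendo t = 1: j(1) = 0.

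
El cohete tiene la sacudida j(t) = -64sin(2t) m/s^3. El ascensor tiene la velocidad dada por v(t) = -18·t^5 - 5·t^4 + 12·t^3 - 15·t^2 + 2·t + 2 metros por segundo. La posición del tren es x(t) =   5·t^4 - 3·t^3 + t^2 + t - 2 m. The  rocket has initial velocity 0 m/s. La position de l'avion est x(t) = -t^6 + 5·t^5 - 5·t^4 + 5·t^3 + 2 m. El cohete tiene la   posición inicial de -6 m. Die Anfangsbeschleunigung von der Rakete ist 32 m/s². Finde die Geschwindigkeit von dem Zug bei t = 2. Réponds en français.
En partant de la position x(t) = 5·t^4 - 3·t^3 + t^2 + t - 2, nous prenons 1 dérivée. En prenant d/dt de x(t), nous trouvons v(t) = 20·t^3 - 9·t^2 + 2·t + 1. Nous avons la vitesse v(t) = 20·t^3 - 9·t^2 + 2·t + 1. En substituant t = 2: v(2) = 129.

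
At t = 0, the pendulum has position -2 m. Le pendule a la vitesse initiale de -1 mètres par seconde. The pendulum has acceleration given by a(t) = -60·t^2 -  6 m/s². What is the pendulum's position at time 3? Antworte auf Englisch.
Starting from acceleration a(t) = -60·t^2 - 6, we take 2 integrals. The antiderivative of acceleration, with v(0) = -1, gives velocity: v(t) = -20·t^3 - 6·t - 1. The antiderivative of velocity, with x(0) = -2, gives position: x(t) = -5·t^4 - 3·t^2 - t - 2. Using x(t) = -5·t^4 - 3·t^2 - t - 2 and substituting t = 3, we find x = -437.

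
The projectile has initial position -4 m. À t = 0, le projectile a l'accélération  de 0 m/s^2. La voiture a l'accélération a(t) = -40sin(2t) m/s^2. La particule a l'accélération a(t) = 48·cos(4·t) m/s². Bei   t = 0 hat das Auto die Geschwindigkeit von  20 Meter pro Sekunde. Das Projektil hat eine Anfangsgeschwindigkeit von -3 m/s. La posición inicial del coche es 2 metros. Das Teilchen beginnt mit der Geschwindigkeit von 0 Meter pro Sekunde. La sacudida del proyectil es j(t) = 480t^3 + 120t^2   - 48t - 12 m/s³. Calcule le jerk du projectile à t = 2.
Nous avons le jerk j(t) = 480·t^3 + 120·t^2 - 48·t - 12. En substituant t = 2: j(2) = 4212.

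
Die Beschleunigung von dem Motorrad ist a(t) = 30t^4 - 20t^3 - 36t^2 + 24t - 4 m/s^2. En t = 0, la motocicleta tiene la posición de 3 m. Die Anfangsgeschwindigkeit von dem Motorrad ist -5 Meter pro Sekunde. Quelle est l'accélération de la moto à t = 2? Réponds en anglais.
Using a(t) = 30·t^4 - 20·t^3 - 36·t^2 + 24·t - 4 and substituting t = 2, we find a = 220.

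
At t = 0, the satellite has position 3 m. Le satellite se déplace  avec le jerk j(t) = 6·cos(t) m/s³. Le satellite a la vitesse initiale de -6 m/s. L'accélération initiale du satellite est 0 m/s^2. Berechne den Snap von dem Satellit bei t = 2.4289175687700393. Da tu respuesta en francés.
Nous devons dériver notre équation du jerk j(t) = 6·cos(t) 1 fois. En dérivant le jerk, nous obtenons le snap: s(t) = -6·sin(t). De l'équation du snap s(t) = -6·sin(t), nous substituons t = 2.4289175687700393 pour obtenir s = -3.92316071195274.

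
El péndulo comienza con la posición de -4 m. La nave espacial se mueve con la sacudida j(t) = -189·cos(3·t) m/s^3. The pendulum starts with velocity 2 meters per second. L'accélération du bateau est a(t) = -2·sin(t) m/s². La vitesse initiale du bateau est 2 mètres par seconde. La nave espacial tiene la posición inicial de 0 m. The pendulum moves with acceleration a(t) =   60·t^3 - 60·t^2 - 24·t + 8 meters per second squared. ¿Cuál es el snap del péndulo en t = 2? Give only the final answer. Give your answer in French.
À t = 2, s = 600.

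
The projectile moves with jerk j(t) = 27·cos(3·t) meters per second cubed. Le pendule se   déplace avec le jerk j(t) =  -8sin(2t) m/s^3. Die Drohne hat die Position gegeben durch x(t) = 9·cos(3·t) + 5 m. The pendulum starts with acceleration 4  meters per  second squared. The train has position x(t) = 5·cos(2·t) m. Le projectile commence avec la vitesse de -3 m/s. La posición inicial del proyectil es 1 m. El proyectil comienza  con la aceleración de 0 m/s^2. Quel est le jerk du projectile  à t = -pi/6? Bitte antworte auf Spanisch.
Tenemos la sacudida j(t) = 27·cos(3·t). Sustituyendo t = -pi/6: j(-pi/6) = 0.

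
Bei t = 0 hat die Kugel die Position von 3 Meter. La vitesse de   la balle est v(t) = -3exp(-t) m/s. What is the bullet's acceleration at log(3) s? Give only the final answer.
The acceleration at t = log(3) is a = 1.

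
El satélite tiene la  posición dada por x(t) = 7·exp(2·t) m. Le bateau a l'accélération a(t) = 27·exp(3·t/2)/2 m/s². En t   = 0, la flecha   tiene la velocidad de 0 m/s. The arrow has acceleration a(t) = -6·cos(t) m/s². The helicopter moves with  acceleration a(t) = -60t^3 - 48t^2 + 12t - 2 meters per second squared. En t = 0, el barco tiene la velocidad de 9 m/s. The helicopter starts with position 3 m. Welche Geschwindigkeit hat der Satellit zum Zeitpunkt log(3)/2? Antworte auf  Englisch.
To solve this, we need to take 1 derivative of our position equation x(t) = 7·exp(2·t). The derivative of position gives velocity: v(t) = 14·exp(2·t). From the given velocity equation v(t) = 14·exp(2·t), we substitute t = log(3)/2 to get v = 42.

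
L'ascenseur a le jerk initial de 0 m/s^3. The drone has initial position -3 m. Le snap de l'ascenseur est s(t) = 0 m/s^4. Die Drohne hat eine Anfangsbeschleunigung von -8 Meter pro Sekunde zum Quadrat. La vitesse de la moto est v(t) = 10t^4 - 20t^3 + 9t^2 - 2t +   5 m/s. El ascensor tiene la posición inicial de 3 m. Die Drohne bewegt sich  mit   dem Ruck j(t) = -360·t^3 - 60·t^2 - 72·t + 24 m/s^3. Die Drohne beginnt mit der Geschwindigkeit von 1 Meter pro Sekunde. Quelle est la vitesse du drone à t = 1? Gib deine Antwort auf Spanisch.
Debemos encontrar la integral de nuestra ecuación de la sacudida j(t) = -360·t^3 - 60·t^2 - 72·t + 24 2 veces. La integral de la sacudida es la aceleración. Usando a(0) = -8, obtenemos a(t) = -90·t^4 - 20·t^3 - 36·t^2 + 24·t - 8. La integral de la aceleración es la velocidad. Usando v(0) = 1, obtenemos v(t) = -18·t^5 - 5·t^4 - 12·t^3 + 12·t^2 - 8·t + 1. Tenemos la velocidad v(t) = -18·t^5 - 5·t^4 - 12·t^3 + 12·t^2 - 8·t + 1. Sustituyendo t = 1: v(1) = -30.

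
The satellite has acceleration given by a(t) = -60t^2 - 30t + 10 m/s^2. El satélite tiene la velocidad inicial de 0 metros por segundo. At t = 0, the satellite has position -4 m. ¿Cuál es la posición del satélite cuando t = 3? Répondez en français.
En partant de l'accélération a(t) = -60·t^2 - 30·t + 10, nous prenons 2 intégrales. En prenant ∫a(t)dt et en appliquant v(0) = 0, nous trouvons v(t) = 5·t·(-4·t^2 - 3·t + 2). En intégrant la vitesse et en utilisant la condition initiale x(0) = -4, nous obtenons x(t) = -5·t^4 - 5·t^3 + 5·t^2 - 4. En utilisant x(t) = -5·t^4 - 5·t^3 + 5·t^2 - 4 et en substituant t = 3, nous trouvons x = -499.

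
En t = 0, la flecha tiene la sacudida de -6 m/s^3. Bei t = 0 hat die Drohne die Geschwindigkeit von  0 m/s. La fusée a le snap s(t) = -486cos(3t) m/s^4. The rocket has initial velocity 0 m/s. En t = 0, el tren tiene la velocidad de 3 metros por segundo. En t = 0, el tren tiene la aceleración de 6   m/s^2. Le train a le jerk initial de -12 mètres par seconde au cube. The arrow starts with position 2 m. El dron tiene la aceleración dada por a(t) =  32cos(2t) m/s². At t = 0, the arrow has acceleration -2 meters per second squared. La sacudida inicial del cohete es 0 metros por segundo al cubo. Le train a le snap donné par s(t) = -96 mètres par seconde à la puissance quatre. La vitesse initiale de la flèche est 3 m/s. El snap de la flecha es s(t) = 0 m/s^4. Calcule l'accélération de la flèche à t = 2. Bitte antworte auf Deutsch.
Wir müssen das Integral unserer Gleichung für den Snap s(t) = 0 2-mal finden. Die Stammfunktion von dem Snap, mit j(0) = -6, ergibt den Ruck: j(t) = -6. Durch Integration von dem Ruck und Verwendung der Anfangsbedingung a(0) = -2, erhalten wir a(t) = -6·t - 2. Aus der Gleichung für die Beschleunigung a(t) = -6·t - 2, setzen wir t = 2 ein und erhalten a = -14.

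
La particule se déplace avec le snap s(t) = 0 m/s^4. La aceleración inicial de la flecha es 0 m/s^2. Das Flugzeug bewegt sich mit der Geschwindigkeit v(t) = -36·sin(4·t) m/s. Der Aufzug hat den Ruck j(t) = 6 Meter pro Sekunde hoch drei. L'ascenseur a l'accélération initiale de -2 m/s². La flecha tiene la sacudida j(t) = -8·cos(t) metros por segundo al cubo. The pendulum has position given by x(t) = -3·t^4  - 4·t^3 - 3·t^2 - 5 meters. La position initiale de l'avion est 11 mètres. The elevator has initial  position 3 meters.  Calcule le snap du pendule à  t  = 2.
Nous devons dériver notre équation de la position x(t) = -3·t^4 - 4·t^3 - 3·t^2 - 5 4 fois. La dérivée de la position donne la vitesse: v(t) = -12·t^3 - 12·t^2 - 6·t. En prenant d/dt de v(t), nous trouvons a(t) = -36·t^2 - 24·t - 6. En prenant d/dt de a(t), nous trouvons j(t) = -72·t - 24. En dérivant le jerk, nous obtenons le snap: s(t) = -72. En utilisant s(t) = -72 et en substituant t = 2, nous trouvons s = -72.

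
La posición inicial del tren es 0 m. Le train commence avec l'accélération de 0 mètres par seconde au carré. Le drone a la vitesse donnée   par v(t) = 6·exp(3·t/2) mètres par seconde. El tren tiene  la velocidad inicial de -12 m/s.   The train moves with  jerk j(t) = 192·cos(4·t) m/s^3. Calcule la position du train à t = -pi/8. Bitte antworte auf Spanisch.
Para resolver esto, necesitamos tomar 3 antiderivadas de nuestra ecuación de la sacudida j(t) = 192·cos(4·t). La antiderivada de la sacudida, con a(0) = 0, da la aceleración: a(t) = 48·sin(4·t). La antiderivada de la aceleración, con v(0) = -12, da la velocidad: v(t) = -12·cos(4·t). Integrando la velocidad y usando la condición inicial x(0) = 0, obtenemos x(t) = -3·sin(4·t). De la ecuación de la posición x(t) = -3·sin(4·t), sustituimos t = -pi/8 para obtener x = 3.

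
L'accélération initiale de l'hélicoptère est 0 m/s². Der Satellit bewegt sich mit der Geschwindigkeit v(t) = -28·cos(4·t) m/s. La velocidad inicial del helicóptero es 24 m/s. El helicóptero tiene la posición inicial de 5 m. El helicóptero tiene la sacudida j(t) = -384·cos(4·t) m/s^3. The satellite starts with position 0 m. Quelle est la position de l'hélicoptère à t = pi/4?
En partant du jerk j(t) = -384·cos(4·t), nous prenons 3 primitives. L'intégrale du jerk est l'accélération. En utilisant a(0) = 0, nous obtenons a(t) = -96·sin(4·t). En intégrant l'accélération et en utilisant la condition initiale v(0) = 24, nous obtenons v(t) = 24·cos(4·t). En intégrant la vitesse et en utilisant la condition initiale x(0) = 5, nous obtenons x(t) = 6·sin(4·t) + 5. Nous avons la position x(t) = 6·sin(4·t) + 5. En substituant t = pi/4: x(pi/4) = 5.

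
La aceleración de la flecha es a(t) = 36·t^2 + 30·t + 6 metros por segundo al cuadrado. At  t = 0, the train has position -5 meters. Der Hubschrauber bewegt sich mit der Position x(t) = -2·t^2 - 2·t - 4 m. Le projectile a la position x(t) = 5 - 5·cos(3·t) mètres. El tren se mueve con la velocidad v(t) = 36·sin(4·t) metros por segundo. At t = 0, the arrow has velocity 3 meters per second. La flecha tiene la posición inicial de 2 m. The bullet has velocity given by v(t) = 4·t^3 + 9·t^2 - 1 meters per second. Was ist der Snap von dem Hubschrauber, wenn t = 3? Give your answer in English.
To solve this, we need to take 4 derivatives of our position equation x(t) = -2·t^2 - 2·t - 4. The derivative of position gives velocity: v(t) = -4·t - 2. Taking d/dt of v(t), we find a(t) = -4. The derivative of acceleration gives jerk: j(t) = 0. Differentiating jerk, we get snap: s(t) = 0. Using s(t) = 0 and substituting t = 3, we find s = 0.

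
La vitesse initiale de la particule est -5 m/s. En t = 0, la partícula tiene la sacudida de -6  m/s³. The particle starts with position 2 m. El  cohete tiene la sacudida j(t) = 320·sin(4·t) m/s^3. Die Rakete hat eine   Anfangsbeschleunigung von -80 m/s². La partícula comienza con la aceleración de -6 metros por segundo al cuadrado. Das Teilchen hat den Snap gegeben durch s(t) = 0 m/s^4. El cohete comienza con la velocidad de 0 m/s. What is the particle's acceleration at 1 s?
We must find the integral of our snap equation s(t) = 0 2 times. Finding the antiderivative of s(t) and using j(0) = -6: j(t) = -6. Integrating jerk and using the initial condition a(0) = -6, we get a(t) = -6·t - 6. Using a(t) = -6·t - 6 and substituting t = 1, we find a = -12.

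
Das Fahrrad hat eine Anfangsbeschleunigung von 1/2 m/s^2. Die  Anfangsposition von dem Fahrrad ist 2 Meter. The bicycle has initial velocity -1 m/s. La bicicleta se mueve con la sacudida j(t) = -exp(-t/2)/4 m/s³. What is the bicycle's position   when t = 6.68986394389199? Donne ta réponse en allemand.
Um dies zu lösen, müssen wir 3 Stammfunktionen unserer Gleichung für den Ruck j(t) = -exp(-t/2)/4 finden. Das Integral von dem Ruck, mit a(0) = 1/2, ergibt die Beschleunigung: a(t) = exp(-t/2)/2. Die Stammfunktion von der Beschleunigung, mit v(0) = -1, ergibt die Geschwindigkeit: v(t) = -exp(-t/2). Das Integral von der Geschwindigkeit, mit x(0) = 2, ergibt die Position: x(t) = 2·exp(-t/2). Aus der Gleichung für die Position x(t) = 2·exp(-t/2), setzen wir t = 6.68986394389199 ein und erhalten x = 0.0705252278460517.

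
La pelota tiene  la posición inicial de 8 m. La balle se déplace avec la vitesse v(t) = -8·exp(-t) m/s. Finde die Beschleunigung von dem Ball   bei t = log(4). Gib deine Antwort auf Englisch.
To solve this, we need to take 1 derivative of our velocity equation v(t) = -8·exp(-t). Differentiating velocity, we get acceleration: a(t) = 8·exp(-t). Using a(t) = 8·exp(-t) and substituting t = log(4), we find a = 2.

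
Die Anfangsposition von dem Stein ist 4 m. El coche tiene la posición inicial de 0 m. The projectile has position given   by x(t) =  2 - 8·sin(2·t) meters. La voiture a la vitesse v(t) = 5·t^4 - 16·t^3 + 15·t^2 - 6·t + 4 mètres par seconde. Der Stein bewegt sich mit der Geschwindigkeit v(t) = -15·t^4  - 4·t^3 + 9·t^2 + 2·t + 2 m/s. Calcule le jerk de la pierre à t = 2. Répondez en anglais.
We must differentiate our velocity equation v(t) = -15·t^4 - 4·t^3 + 9·t^2 + 2·t + 2 2 times. The derivative of velocity gives acceleration: a(t) = -60·t^3 - 12·t^2 + 18·t + 2. Taking d/dt of a(t), we find j(t) = -180·t^2 - 24·t + 18. From the given jerk equation j(t) = -180·t^2 - 24·t + 18, we substitute t = 2 to get j = -750.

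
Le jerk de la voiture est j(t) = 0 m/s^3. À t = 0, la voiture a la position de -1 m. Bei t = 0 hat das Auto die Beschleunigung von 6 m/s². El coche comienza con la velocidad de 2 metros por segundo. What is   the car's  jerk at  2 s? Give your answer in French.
En utilisant j(t) = 0 et en substituant t = 2, nous trouvons j = 0.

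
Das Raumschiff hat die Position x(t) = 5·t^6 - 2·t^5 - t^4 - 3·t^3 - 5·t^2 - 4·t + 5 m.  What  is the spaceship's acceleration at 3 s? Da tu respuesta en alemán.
Ausgehend von der Position x(t) = 5·t^6 - 2·t^5 - t^4 - 3·t^3 - 5·t^2 - 4·t + 5, nehmen wir 2 Ableitungen. Die Ableitung von der Position ergibt die Geschwindigkeit: v(t) = 30·t^5 - 10·t^4 - 4·t^3 - 9·t^2 - 10·t - 4. Durch Ableiten von der Geschwindigkeit erhalten wir die Beschleunigung: a(t) = 150·t^4 - 40·t^3 - 12·t^2 - 18·t - 10. Wir haben die Beschleunigung a(t) = 150·t^4 - 40·t^3 - 12·t^2 - 18·t - 10. Durch Einsetzen von t = 3: a(3) = 10898.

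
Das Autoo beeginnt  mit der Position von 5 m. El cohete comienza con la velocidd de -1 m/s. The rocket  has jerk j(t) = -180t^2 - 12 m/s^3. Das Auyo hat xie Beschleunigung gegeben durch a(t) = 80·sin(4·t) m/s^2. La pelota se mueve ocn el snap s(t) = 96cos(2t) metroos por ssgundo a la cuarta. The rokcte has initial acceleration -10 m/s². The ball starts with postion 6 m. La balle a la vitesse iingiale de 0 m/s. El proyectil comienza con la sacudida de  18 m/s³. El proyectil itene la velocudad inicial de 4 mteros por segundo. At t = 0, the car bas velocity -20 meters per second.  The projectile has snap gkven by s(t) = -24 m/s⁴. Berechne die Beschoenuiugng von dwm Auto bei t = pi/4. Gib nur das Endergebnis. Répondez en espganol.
La respuesta es 0.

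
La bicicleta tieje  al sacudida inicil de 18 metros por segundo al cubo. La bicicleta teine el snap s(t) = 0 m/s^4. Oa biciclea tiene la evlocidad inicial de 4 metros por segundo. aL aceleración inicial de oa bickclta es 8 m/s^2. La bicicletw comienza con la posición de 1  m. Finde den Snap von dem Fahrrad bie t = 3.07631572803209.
Aus der Gleichung für den Snap s(t) = 0, setzen wir t = 3.07631572803209 ein und erhalten s = 0.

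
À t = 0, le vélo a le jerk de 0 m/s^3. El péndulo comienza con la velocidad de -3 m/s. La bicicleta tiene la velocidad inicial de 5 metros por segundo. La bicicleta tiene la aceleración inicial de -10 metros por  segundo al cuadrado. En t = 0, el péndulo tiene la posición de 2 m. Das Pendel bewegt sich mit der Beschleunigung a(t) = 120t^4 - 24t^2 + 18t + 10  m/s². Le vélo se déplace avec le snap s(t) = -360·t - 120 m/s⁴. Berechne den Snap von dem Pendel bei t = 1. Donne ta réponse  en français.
En partant de l'accélération a(t) = 120·t^4 - 24·t^2 + 18·t + 10, nous prenons 2 dérivées. En dérivant l'accélération, nous obtenons le jerk: j(t) = 480·t^3 - 48·t + 18. En prenant d/dt de j(t), nous trouvons s(t) = 1440·t^2 - 48. En utilisant s(t) = 1440·t^2 - 48 et en substituant t = 1, nous trouvons s = 1392.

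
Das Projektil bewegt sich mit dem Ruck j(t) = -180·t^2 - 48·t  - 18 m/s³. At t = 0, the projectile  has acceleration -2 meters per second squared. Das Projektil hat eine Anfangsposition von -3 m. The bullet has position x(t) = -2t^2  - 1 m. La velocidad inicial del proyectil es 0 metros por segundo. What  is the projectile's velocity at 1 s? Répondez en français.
Nous devons intégrer notre équation du jerk j(t) = -180·t^2 - 48·t - 18 2 fois. La primitive du jerk, avec a(0) = -2, donne l'accélération: a(t) = -60·t^3 - 24·t^2 - 18·t - 2. La primitive de l'accélération est la vitesse. En utilisant v(0) = 0, nous obtenons v(t) = t·(-15·t^3 - 8·t^2 - 9·t - 2). En utilisant v(t) = t·(-15·t^3 - 8·t^2 - 9·t - 2) et en substituant t = 1, nous trouvons v = -34.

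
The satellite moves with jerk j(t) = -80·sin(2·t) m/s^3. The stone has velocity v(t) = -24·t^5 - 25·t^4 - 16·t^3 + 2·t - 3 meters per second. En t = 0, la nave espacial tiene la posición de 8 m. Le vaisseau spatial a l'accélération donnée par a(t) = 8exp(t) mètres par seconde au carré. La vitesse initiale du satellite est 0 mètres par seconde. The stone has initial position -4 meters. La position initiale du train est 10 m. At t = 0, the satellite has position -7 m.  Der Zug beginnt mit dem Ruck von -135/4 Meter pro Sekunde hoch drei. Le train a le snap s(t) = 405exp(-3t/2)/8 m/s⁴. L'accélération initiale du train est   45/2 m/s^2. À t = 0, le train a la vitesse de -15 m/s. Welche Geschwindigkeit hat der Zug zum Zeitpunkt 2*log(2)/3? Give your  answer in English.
Starting from snap s(t) = 405·exp(-3·t/2)/8, we take 3 antiderivatives. The integral of snap, with j(0) = -135/4, gives jerk: j(t) = -135·exp(-3·t/2)/4. The antiderivative of jerk, with a(0) = 45/2, gives acceleration: a(t) = 45·exp(-3·t/2)/2. Taking ∫a(t)dt and applying v(0) = -15, we find v(t) = -15·exp(-3·t/2). From the given velocity equation v(t) = -15·exp(-3·t/2), we substitute t = 2*log(2)/3 to get v = -15/2.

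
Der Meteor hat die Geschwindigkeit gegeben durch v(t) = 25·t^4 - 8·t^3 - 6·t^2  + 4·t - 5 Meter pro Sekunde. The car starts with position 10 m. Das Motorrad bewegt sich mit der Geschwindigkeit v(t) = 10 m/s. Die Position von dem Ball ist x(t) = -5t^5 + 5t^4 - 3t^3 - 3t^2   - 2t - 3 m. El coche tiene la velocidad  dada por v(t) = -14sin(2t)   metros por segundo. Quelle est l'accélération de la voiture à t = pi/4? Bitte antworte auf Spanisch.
Partiendo de la velocidad v(t) = -14·sin(2·t), tomamos 1 derivada. La derivada de la velocidad da la aceleración: a(t) = -28·cos(2·t). De la ecuación de la aceleración a(t) = -28·cos(2·t), sustituimos t = pi/4 para obtener a = 0.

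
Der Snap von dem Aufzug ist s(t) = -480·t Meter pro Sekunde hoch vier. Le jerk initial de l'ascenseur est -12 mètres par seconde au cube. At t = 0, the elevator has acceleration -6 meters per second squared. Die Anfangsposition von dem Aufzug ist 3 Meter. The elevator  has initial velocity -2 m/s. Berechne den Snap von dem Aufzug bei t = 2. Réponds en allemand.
Mit s(t) = -480·t und Einsetzen von t = 2, finden wir s = -960.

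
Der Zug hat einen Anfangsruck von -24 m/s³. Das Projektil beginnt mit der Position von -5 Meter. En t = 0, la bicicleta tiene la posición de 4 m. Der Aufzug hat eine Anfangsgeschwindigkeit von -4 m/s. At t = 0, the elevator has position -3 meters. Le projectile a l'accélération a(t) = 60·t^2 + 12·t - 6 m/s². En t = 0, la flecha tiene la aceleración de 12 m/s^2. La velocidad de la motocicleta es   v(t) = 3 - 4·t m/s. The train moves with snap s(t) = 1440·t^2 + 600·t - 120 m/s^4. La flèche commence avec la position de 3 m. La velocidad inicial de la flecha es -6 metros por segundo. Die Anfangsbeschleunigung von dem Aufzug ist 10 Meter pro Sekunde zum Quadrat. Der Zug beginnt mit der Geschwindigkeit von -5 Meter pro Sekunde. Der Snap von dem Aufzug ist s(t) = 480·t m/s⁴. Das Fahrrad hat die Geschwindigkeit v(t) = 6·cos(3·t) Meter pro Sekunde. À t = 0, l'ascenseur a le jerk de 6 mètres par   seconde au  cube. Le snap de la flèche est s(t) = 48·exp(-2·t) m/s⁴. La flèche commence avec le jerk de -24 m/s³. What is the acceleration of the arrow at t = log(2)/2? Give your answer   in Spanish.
Partiendo del snap s(t) = 48·exp(-2·t), tomamos 2 antiderivadas. Integrando el snap y usando la condición inicial j(0) = -24, obtenemos j(t) = -24·exp(-2·t). Integrando la sacudida y usando la condición inicial a(0) = 12, obtenemos a(t) = 12·exp(-2·t). Tenemos la aceleración a(t) = 12·exp(-2·t). Sustituyendo t = log(2)/2: a(log(2)/2) = 6.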